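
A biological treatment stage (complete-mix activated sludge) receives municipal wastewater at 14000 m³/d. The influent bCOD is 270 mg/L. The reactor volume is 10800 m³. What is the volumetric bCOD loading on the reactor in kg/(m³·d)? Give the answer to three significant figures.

L_v ≈ 0.350 kg bCOD/(m³·d)

Volumetric loading L_v = Q·S₀ / V = 14000 × 270 g/m³ / 10800 m³ = 350.0 g/(m³·d) = 0.3500 kg bCOD/(m³·d).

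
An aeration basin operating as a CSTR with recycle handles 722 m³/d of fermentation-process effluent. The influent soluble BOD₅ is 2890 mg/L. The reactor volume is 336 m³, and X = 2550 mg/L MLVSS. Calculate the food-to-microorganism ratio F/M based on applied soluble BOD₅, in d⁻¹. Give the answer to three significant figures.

F/M ≈ 2.44 d⁻¹

F/M = applied load / biomass = Q·S₀/(V·X) = 722 × 2890 / (336.0 × 2550) = 2.435 d⁻¹.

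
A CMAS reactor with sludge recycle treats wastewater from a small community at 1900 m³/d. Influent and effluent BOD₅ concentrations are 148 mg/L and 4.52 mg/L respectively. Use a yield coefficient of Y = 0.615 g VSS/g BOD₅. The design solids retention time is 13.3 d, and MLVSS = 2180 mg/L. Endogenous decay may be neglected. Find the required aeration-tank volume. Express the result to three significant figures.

V ≈ 1020 m³

With k_d = 0 the design equation reduces to V = Y Q (S₀−S) θ_c / X = 0.615 × 1900 × (148 − 4.52) × 13.3 / 2180 = 1023 m³.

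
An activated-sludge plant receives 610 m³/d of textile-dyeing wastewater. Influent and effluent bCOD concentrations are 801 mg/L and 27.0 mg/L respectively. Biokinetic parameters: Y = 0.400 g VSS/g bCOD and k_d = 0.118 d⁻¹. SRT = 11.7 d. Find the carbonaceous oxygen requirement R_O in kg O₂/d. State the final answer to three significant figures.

R_O ≈ 359 kg O₂/d

Observed yield with endogenous decay: Y_obs = Y / (1 + k_d·θ_c) = 0.400 / (1 + 0.118 × 11.7) = 0.400 / 2.381 = 0.1680 g VSS/g bCOD.
ΔS = 801 − 27.0 = 774.0 mg/L, so the substrate removal rate is 610 × 774.0/1000 = 472.1 kg bCOD/d.
Biomass synthesised: P_X = Y_obs × 472.1 = 79.33 kg VSS/d.
Carbonaceous O₂ demand = substrate oxidised − cell-mass equivalent = 472.1 − 1.42 × 79.33 = 359.5 kg O₂/d.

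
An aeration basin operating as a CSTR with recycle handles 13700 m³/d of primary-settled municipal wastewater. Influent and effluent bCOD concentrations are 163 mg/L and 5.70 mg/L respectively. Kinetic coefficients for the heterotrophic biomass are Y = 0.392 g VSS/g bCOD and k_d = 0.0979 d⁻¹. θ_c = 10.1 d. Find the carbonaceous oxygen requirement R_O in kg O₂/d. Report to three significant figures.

The observed yield is Y_obs = Y/(1 + k_d·θ_c) = 0.392 / (1 + 0.0979 × 10.1) = 0.392 / 1.989 = 0.1971 g VSS per g bCOD removed.
Q·(S₀ − S) = 13700 × (163 − 5.70) × 10⁻³ = 2155 kg/d removed.
Biomass synthesised: P_X = Y_obs × 2155 = 424.8 kg VSS/d.
Carbonaceous O₂ demand = substrate oxidised − cell-mass equivalent = 2155 − 1.42 × 424.8 = 1552 kg O₂/d.

R_O ≈ 1550 kg O₂/d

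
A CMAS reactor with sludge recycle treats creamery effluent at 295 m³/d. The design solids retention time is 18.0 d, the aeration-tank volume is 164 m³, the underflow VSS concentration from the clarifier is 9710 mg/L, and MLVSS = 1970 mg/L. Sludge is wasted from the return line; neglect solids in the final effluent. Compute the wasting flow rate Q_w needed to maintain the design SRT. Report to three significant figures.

Q_w ≈ 1.85 m³/d

Wasting from the return line (neglecting effluent solids): Q_w = V·X / (θ_c·X_r) = 164.0 × 1970 / (18.0 × 9710) = 1.848 m³/d.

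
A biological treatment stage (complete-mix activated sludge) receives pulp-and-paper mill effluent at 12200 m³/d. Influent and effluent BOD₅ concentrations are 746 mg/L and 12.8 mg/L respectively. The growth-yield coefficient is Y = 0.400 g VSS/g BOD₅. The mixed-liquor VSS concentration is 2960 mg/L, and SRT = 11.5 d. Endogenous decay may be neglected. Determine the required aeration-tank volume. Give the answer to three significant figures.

V ≈ 13900 m³

With k_d = 0 the design equation reduces to V = Y Q (S₀−S) θ_c / X = 0.400 × 12200 × (746 − 12.8) × 11.5 / 2960 = 13901 m³.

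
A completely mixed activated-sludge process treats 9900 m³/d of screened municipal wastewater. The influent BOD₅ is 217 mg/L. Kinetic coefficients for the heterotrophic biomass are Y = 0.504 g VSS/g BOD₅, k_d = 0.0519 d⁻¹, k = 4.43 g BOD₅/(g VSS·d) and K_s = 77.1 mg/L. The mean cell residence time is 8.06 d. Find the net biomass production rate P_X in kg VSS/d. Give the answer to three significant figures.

For a completely mixed reactor with recycle the Lawrence–McCarty relation gives S = K_s·(1 + k_d·θ_c) / [θ_c·(Y·k − k_d) − 1] = 77.1 × (1 + 0.0519 × 8.06) / [8.06 × (0.504 × 4.43 − 0.0519) − 1] = 109.4 / 16.58 = 6.596 mg/L.
The observed yield is Y_obs = Y/(1 + k_d·θ_c) = 0.504 / (1 + 0.0519 × 8.06) = 0.504 / 1.418 = 0.3554 g VSS per g BOD₅ removed.
Substrate removed = Q·(S₀ − S) = 9900 m³/d × (217 − 6.60) g/m³ = 2.08×10^6 g/d = 2083 kg/d.
Biomass produced: P_X = Y_obs·Q·ΔS = 0.3554 × 2083 ≈ 740.2 kg VSS/d.

P_X ≈ 740 kg VSS/d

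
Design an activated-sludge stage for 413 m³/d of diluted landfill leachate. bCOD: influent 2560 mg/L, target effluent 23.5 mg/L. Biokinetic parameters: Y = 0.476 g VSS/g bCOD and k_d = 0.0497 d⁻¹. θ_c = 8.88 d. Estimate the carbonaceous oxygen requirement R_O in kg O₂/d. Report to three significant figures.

R_O ≈ 556 kg O₂/d

Correct the yield for decay: Y_obs = Y/(1 + k_d θ_c) = 0.476 / (1 + 0.0497 × 8.88) = 0.476 / 1.441 = 0.3302.
Q·(S₀ − S) = 413 × (2560 − 23.5) × 10⁻³ = 1048 kg/d removed.
Net sludge production P_X = 0.3302 × 1048 = 346.0 kg VSS/d.
R_O = Q·ΔS − 1.42 P_X = 1048 − 491.3 = 556.3 kg O₂/d.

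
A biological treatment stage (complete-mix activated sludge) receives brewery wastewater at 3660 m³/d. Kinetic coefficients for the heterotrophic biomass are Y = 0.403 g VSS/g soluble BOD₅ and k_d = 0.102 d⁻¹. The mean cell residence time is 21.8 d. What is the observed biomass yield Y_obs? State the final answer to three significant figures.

Observed yield with endogenous decay: Y_obs = Y / (1 + k_d·θ_c) = 0.403 / (1 + 0.102 × 21.8) = 0.403 / 3.224 = 0.1250 g VSS/g soluble BOD₅.

Y_obs ≈ 0.125 g VSS/g soluble BOD₅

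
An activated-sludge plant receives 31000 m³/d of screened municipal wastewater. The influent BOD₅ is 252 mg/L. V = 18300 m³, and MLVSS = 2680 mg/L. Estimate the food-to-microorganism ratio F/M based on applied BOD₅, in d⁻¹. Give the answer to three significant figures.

Food-to-microorganism ratio F/M = Q S₀ / (V X) = 31000 × 252 / (18300 × 2680) = 0.1593 d⁻¹.

F/M ≈ 0.159 d⁻¹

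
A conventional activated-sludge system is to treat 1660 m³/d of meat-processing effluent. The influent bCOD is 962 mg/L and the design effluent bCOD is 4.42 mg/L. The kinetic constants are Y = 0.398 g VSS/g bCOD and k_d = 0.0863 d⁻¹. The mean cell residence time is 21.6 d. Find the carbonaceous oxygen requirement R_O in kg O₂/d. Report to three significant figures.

R_O ≈ 1280 kg O₂/d

The observed yield is Y_obs = Y/(1 + k_d·θ_c) = 0.398 / (1 + 0.0863 × 21.6) = 0.398 / 2.864 = 0.1390 g VSS per g bCOD removed.
ΔS = 962 − 4.42 = 957.6 mg/L, so the substrate removal rate is 1660 × 957.6/1000 = 1590 kg bCOD/d.
Biomass synthesised: P_X = Y_obs × 1590 = 220.9 kg VSS/d.
R_O = Q·(S₀ − S) − 1.42·P_X = 1590 − 1.42 × 220.9 = 1276 kg O₂/d.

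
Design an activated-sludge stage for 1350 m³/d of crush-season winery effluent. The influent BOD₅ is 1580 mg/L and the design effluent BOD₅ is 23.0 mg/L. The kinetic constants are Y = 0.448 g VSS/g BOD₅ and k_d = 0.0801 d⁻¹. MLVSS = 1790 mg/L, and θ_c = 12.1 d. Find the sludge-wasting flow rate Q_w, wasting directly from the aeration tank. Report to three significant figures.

Q_w ≈ 267 m³/d

Steady-state biomass mass balance: V·X·(1 + k_d·θ_c) = Y·Q·(S₀ − S)·θ_c, so V = 0.448 × 1350 × (1580 − 23.0) × 12.1 / [1790 × (1 + 0.0801 × 12.1)] = 1.14×10^7 / 3525 = 3233 m³.
With mixed-liquor wasting, θ_c = V/Q_w, so Q_w = V/θ_c = 3233/12.1 = 267.2 m³/d.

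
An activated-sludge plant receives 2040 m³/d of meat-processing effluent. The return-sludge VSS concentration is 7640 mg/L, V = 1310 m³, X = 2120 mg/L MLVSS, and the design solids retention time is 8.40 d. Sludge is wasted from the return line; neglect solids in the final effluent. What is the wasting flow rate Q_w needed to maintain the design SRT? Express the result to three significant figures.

θ_c = V·X/(Q_w·X_r) when wasting from the recycle, so Q_w = V·X/(θ_c·X_r) = 1310 × 2120 / (8.40 × 7640) = 43.27 m³/d.

Q_w ≈ 43.3 m³/d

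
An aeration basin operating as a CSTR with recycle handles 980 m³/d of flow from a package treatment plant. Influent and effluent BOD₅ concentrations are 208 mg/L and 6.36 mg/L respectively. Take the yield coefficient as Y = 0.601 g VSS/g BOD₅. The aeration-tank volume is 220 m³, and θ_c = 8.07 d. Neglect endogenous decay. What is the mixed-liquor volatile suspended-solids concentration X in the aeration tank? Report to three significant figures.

Without decay, X = Y Q (S₀−S) θ_c / V = 0.601 × 980 × (208 − 6.36) × 8.07 / 220 = 4356 mg/L.

X ≈ 4360 mg/L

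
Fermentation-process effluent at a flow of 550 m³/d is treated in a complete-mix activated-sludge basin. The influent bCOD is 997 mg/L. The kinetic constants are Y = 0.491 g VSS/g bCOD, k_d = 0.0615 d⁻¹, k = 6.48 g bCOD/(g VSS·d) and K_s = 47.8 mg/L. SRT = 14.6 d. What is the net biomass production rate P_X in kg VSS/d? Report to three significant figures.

P_X ≈ 142 kg VSS/d

From the Monod/SRT balance for a CMAS, S = K_s·(1+k_d θ_c)/[θ_c·(Y k − k_d) − 1] = 47.8 × (1 + 0.0615 × 14.6) / [14.6 × (0.491 × 6.48 − 0.0615) − 1] = 90.72 / 44.55 = 2.036 mg/L.
Correct the yield for decay: Y_obs = Y/(1 + k_d θ_c) = 0.491 / (1 + 0.0615 × 14.6) = 0.491 / 1.898 = 0.2587.
Mass of bCOD removed per day: Q(S₀ − S) = 550 × 995.0 g/m³ = 547.2 kg/d.
So the net sludge growth is P_X = 0.2587 × 547.2 = 141.6 kg VSS/d.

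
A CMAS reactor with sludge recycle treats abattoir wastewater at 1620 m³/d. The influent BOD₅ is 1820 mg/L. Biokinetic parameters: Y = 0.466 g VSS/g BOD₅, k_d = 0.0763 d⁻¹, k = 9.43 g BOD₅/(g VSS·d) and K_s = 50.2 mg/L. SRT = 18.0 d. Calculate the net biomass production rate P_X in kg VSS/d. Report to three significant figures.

P_X ≈ 578 kg VSS/d

From the Monod/SRT balance for a CMAS, S = K_s·(1+k_d θ_c)/[θ_c·(Y k − k_d) − 1] = 50.2 × (1 + 0.0763 × 18.0) / [18.0 × (0.466 × 9.43 − 0.0763) − 1] = 119.1 / 76.73 = 1.553 mg/L.
Correct the yield for decay: Y_obs = Y/(1 + k_d θ_c) = 0.466 / (1 + 0.0763 × 18.0) = 0.466 / 2.373 = 0.1963.
Q·(S₀ − S) = 1620 × (1820 − 1.55) × 10⁻³ = 2946 kg/d removed.
Biomass produced: P_X = Y_obs·Q·ΔS = 0.1963 × 2946 ≈ 578.4 kg VSS/d.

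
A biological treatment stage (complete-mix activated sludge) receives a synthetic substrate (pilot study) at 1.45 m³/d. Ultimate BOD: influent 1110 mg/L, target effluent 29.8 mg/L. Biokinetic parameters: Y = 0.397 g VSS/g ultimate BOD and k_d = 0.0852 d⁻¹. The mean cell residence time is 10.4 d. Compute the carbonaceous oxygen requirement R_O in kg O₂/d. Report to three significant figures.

The observed yield is Y_obs = Y/(1 + k_d·θ_c) = 0.397 / (1 + 0.0852 × 10.4) = 0.397 / 1.886 = 0.2105 g VSS per g ultimate BOD removed.
Mass of ultimate BOD removed per day: Q(S₀ − S) = 1.45 × 1080 g/m³ = 1.566 kg/d.
Net sludge production P_X = 0.2105 × 1.566 = 0.3297 kg VSS/d.
Carbonaceous O₂ demand = substrate oxidised − cell-mass equivalent = 1.566 − 1.42 × 0.3297 = 1.098 kg O₂/d.

R_O ≈ 1.10 kg O₂/d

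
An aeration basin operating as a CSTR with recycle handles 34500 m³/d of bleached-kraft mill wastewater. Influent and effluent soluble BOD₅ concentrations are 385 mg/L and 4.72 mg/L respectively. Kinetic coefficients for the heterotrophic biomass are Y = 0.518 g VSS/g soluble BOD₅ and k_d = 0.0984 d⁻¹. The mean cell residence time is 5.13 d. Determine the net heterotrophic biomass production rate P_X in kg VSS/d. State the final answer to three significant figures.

P_X ≈ 4520 kg VSS/d

Observed yield with endogenous decay: Y_obs = Y / (1 + k_d·θ_c) = 0.518 / (1 + 0.0984 × 5.13) = 0.518 / 1.505 = 0.3442 g VSS/g soluble BOD₅.
Substrate removed = Q·(S₀ − S) = 34500 m³/d × (385 − 4.72) g/m³ = 1.31×10^7 g/d = 13120 kg/d.
Biomass produced: P_X = Y_obs·Q·ΔS = 0.3442 × 13120 ≈ 4516 kg VSS/d.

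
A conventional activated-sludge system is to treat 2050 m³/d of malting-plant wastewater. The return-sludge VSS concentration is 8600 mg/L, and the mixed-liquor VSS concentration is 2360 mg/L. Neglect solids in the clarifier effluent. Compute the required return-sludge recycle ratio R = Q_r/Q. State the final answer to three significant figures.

Solids balance on the clarifier gives (1+R)X = R·X_r, so R = X/(X_r − X) = 2360 / (8600 − 2360) = 0.3782.

R ≈ 0.378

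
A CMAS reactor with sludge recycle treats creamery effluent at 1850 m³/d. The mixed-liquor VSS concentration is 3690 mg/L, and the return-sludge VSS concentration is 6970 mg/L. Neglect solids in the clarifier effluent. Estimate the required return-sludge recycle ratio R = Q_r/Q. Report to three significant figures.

R ≈ 1.12

R = Q_r/Q = X/(X_r − X) = 3690 / (6970 − 3690) = 1.125.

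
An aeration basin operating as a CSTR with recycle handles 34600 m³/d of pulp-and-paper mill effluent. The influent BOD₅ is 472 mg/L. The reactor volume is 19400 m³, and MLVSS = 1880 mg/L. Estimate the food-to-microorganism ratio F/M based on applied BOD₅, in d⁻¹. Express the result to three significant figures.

Food-to-microorganism ratio F/M = Q S₀ / (V X) = 34600 × 472 / (19400 × 1880) = 0.4478 d⁻¹.

F/M ≈ 0.448 d⁻¹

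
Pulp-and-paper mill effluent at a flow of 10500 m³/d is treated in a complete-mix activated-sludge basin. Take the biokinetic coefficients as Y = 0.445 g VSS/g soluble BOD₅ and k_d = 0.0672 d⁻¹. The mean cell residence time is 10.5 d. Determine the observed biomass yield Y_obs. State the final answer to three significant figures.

Y_obs ≈ 0.261 g VSS/g soluble BOD₅

Correct the yield for decay: Y_obs = Y/(1 + k_d θ_c) = 0.445 / (1 + 0.0672 × 10.5) = 0.445 / 1.706 = 0.2609.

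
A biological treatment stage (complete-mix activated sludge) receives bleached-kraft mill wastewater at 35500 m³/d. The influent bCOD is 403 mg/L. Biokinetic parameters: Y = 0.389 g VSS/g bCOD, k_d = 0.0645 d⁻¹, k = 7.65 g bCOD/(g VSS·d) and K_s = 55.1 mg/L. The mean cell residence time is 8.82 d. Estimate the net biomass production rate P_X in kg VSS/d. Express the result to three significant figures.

P_X ≈ 3520 kg VSS/d

For a completely mixed reactor with recycle the Lawrence–McCarty relation gives S = K_s·(1 + k_d·θ_c) / [θ_c·(Y·k − k_d) − 1] = 55.1 × (1 + 0.0645 × 8.82) / [8.82 × (0.389 × 7.65 − 0.0645) − 1] = 86.45 / 24.68 = 3.503 mg/L.
Y_obs = Y / (1 + k_d θ_c) = 0.389 / (1 + 0.0645 × 8.82) = 0.389 / 1.569 = 0.2479.
Mass of bCOD removed per day: Q(S₀ − S) = 35500 × 399.5 g/m³ = 14182 kg/d.
Biomass produced: P_X = Y_obs·Q·ΔS = 0.2479 × 14182 ≈ 3516 kg VSS/d.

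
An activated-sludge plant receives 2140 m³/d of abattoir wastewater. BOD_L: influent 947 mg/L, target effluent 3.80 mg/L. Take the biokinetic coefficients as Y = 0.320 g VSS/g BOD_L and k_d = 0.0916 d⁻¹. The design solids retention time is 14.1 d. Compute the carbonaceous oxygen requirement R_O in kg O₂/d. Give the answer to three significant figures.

R_O ≈ 1620 kg O₂/d

Y_obs = Y / (1 + k_d θ_c) = 0.320 / (1 + 0.0916 × 14.1) = 0.320 / 2.292 = 0.1396.
ΔS = 947 − 3.80 = 943.2 mg/L, so the substrate removal rate is 2140 × 943.2/1000 = 2018 kg BOD_L/d.
Net sludge production P_X = 0.1396 × 2018 = 281.9 kg VSS/d.
R_O = Q·(S₀ − S) − 1.42·P_X = 2018 − 1.42 × 281.9 = 1618 kg O₂/d.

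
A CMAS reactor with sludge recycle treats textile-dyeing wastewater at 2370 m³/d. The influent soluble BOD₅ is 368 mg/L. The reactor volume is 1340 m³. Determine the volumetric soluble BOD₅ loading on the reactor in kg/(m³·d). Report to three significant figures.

L_v ≈ 0.651 kg soluble BOD₅/(m³·d)

Volumetric loading L_v = Q·S₀ / V = 2370 × 368 g/m³ / 1340 m³ = 650.9 g/(m³·d) = 0.6509 kg soluble BOD₅/(m³·d).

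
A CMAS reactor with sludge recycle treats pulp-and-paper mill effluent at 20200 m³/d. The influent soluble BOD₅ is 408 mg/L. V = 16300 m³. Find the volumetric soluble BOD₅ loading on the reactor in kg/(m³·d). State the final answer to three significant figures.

L_v ≈ 0.506 kg soluble BOD₅/(m³·d)

L_v = Q S₀ / V = 20200 × 408 × 10⁻³ / 16300 = 0.5056 kg/(m³·d).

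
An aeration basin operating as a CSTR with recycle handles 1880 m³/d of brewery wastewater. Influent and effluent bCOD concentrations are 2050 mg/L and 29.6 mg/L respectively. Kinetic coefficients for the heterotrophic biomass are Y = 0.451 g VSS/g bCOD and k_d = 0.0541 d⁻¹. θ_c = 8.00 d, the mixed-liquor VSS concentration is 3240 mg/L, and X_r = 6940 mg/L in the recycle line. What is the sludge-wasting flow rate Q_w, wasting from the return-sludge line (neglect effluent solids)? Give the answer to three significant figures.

From the SRT design equation V = Y Q (S₀−S) θ_c / [X (1 + k_d θ_c)] = 0.451 × 1880 × (2050 − 29.6) × 8.00 / [3240 × (1 + 0.0541 × 8.00)] = 1.37×10^7 / 4642 = 2952 m³.
Q_w = (V·X)/(θ_c X_r) = 2952 × 3240 / (8.00 × 6940) = 172.3 m³/d.

Q_w ≈ 172 m³/d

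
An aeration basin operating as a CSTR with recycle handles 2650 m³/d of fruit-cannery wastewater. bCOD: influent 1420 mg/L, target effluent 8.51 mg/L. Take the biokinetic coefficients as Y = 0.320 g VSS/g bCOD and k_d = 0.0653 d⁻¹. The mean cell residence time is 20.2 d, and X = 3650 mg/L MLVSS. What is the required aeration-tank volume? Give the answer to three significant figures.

V ≈ 2860 m³

From the SRT design equation V = Y Q (S₀−S) θ_c / [X (1 + k_d θ_c)] = 0.320 × 2650 × (1420 − 8.51) × 20.2 / [3650 × (1 + 0.0653 × 20.2)] = 2.42×10^7 / 8465 = 2856 m³.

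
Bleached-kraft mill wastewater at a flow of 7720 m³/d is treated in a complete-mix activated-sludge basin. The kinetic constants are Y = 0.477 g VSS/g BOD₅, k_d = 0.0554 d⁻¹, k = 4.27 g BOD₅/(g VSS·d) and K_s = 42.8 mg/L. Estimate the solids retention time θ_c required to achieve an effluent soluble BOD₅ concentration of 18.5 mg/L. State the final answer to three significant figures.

θ_c ≈ 1.79 d

From 1/θ_c = Y·k·S/(K_s + S) − k_d: Y·k·S/(K_s+S) = 0.477 × 4.27 × 18.5 / (42.8 + 18.5) = 0.6147 d⁻¹.
Then 1/θ_c = μ − k_d = 0.6147 − 0.0554 = 0.5593 d⁻¹, giving θ_c = 1.788 d.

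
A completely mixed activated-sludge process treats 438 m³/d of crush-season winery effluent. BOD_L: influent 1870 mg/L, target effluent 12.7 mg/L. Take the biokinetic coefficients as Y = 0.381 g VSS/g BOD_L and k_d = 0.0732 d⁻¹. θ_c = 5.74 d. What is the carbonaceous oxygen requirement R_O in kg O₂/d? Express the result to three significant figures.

R_O ≈ 504 kg O₂/d

Correct the yield for decay: Y_obs = Y/(1 + k_d θ_c) = 0.381 / (1 + 0.0732 × 5.74) = 0.381 / 1.420 = 0.2683.
Q·(S₀ − S) = 438 × (1870 − 12.7) × 10⁻³ = 813.5 kg/d removed.
P_X = Y_obs·Q·(S₀ − S) = 0.2683 × 813.5 = 218.2 kg VSS/d.
Carbonaceous O₂ demand = substrate oxidised − cell-mass equivalent = 813.5 − 1.42 × 218.2 = 503.6 kg O₂/d.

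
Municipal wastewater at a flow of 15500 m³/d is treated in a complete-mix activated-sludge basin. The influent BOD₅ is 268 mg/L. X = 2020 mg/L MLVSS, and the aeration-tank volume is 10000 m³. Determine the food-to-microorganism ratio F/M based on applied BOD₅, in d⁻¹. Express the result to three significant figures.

F/M ≈ 0.206 d⁻¹

F/M = applied load / biomass = Q·S₀/(V·X) = 15500 × 268 / (10000 × 2020) = 0.2056 d⁻¹.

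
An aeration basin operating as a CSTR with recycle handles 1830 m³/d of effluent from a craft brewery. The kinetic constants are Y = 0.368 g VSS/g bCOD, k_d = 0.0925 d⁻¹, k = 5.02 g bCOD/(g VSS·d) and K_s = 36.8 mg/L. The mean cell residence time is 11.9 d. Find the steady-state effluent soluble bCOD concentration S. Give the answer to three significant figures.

From the Monod/SRT balance for a CMAS, S = K_s·(1+k_d θ_c)/[θ_c·(Y k − k_d) − 1] = 36.8 × (1 + 0.0925 × 11.9) / [11.9 × (0.368 × 5.02 − 0.0925) − 1] = 77.31 / 19.88 = 3.888 mg/L.

S ≈ 3.89 mg/L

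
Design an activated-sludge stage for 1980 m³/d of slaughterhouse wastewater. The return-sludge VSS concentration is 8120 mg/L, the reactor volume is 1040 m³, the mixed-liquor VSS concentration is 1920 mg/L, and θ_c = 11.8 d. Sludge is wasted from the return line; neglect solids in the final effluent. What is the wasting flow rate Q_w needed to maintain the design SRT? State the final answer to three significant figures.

Wasting from the return line (neglecting effluent solids): Q_w = V·X / (θ_c·X_r) = 1040 × 1920 / (11.8 × 8120) = 20.84 m³/d.

Q_w ≈ 20.8 m³/d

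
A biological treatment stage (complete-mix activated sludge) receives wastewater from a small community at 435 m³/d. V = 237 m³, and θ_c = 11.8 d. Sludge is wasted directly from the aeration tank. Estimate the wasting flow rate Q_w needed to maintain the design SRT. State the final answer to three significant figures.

Q_w ≈ 20.1 m³/d

For wasting at MLVSS concentration, Q_w = V/θ_c = 237.0/11.8 = 20.08 m³/d.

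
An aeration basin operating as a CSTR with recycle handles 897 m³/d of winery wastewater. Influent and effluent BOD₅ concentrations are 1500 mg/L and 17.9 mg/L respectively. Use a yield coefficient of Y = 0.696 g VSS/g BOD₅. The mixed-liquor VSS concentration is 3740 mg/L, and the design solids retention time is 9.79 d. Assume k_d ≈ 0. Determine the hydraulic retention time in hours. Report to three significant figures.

V·X = Y·Q·ΔS·θ_c gives V = 0.696 × 897 × (1500 − 17.9) × 9.79 / 3740 = 2422 m³.
τ = V/Q = 2422/897 = 2.700 d, or 64.81 h.

τ ≈ 64.8 h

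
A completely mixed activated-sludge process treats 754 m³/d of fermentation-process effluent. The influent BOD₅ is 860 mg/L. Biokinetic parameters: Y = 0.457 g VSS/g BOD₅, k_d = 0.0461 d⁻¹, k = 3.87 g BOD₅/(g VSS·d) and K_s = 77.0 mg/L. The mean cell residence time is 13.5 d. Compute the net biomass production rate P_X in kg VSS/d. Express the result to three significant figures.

P_X ≈ 181 kg VSS/d

From the Monod/SRT balance for a CMAS, S = K_s·(1+k_d θ_c)/[θ_c·(Y k − k_d) − 1] = 77.0 × (1 + 0.0461 × 13.5) / [13.5 × (0.457 × 3.87 − 0.0461) − 1] = 124.9 / 22.25 = 5.614 mg/L.
Observed yield with endogenous decay: Y_obs = Y / (1 + k_d·θ_c) = 0.457 / (1 + 0.0461 × 13.5) = 0.457 / 1.622 = 0.2817 g VSS/g BOD₅.
Substrate removed = Q·(S₀ − S) = 754 m³/d × (860 − 5.61) g/m³ = 6.44×10^5 g/d = 644.2 kg/d.
Net biomass production P_X = Y_obs × Q·(S₀ − S) = 0.2817 × 644.2 = 181.5 kg VSS/d.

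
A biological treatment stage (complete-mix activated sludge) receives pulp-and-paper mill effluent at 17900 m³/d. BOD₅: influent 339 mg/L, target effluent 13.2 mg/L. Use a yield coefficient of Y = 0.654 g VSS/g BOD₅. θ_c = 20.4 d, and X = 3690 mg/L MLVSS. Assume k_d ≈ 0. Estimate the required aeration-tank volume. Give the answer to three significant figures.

V ≈ 21100 m³

With k_d = 0 the design equation reduces to V = Y Q (S₀−S) θ_c / X = 0.654 × 17900 × (339 − 13.2) × 20.4 / 3690 = 21086 m³.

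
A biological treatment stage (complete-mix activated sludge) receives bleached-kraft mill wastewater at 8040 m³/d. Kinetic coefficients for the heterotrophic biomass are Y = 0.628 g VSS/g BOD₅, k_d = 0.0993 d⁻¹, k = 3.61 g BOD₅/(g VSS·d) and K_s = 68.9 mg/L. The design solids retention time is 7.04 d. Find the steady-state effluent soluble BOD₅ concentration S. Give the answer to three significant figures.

Effluent substrate depends only on kinetics and SRT: S = K_s(1 + k_d θ_c) / [θ_c(Yk − k_d) − 1] = 68.9 × (1 + 0.0993 × 7.04) / [7.04 × (0.628 × 3.61 − 0.0993) − 1] = 117.1 / 14.26 = 8.209 mg/L.

S ≈ 8.21 mg/L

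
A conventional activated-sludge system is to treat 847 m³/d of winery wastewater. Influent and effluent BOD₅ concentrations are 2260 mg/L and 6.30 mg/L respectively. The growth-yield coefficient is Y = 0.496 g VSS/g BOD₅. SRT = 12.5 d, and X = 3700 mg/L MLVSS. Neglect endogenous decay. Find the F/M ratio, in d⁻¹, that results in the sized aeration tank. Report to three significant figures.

V·X = Y·Q·ΔS·θ_c gives V = 0.496 × 847 × (2260 − 6.30) × 12.5 / 3700 = 3199 m³.
F/M = Q·S₀ / (V·X) = 847 × 2260 / (3199 × 3700) = 0.1617 g BOD₅·(g VSS·d)⁻¹.

F/M ≈ 0.162 d⁻¹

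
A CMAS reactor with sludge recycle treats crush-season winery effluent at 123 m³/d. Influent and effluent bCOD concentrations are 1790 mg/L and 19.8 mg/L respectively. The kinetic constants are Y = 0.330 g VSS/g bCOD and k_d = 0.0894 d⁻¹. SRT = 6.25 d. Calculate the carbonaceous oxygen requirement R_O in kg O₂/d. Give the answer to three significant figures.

Observed yield with endogenous decay: Y_obs = Y / (1 + k_d·θ_c) = 0.330 / (1 + 0.0894 × 6.25) = 0.330 / 1.559 = 0.2117 g VSS/g bCOD.
Substrate removed = Q·(S₀ − S) = 123 m³/d × (1790 − 19.8) g/m³ = 2.18×10^5 g/d = 217.7 kg/d.
Net sludge production P_X = 0.2117 × 217.7 = 46.10 kg VSS/d.
R_O = Q·(S₀ − S) − 1.42·P_X = 217.7 − 1.42 × 46.10 = 152.3 kg O₂/d.

R_O ≈ 152 kg O₂/d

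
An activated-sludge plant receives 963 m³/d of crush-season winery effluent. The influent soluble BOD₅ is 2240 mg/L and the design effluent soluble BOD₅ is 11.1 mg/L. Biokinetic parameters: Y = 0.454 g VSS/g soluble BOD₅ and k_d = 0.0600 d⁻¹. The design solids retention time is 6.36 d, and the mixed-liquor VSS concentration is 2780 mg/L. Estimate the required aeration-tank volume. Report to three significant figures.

V ≈ 1610 m³

From the SRT design equation V = Y Q (S₀−S) θ_c / [X (1 + k_d θ_c)] = 0.454 × 963 × (2240 − 11.1) × 6.36 / [2780 × (1 + 0.0600 × 6.36)] = 6.2×10^6 / 3841 = 1614 m³.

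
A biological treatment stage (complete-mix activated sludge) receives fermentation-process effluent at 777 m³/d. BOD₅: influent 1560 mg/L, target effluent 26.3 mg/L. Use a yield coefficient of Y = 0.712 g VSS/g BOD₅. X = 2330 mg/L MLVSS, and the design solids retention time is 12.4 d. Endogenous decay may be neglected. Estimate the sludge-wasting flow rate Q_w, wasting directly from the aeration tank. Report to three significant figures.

With k_d = 0 the design equation reduces to V = Y Q (S₀−S) θ_c / X = 0.712 × 777 × (1560 − 26.3) × 12.4 / 2330 = 4516 m³.
With mixed-liquor wasting, θ_c = V/Q_w, so Q_w = V/θ_c = 4516/12.4 = 364.2 m³/d.

Q_w ≈ 364 m³/d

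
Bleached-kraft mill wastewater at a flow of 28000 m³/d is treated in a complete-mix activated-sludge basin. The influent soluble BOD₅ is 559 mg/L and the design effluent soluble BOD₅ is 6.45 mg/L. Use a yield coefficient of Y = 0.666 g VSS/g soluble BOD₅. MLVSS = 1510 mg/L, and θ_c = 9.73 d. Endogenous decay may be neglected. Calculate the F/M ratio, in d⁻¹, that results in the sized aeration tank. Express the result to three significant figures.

V·X = Y·Q·ΔS·θ_c gives V = 0.666 × 28000 × (559 − 6.45) × 9.73 / 1510 = 66396 m³.
F/M = applied load / biomass = Q·S₀/(V·X) = 28000 × 559 / (66396 × 1510) = 0.1561 d⁻¹.

F/M ≈ 0.156 d⁻¹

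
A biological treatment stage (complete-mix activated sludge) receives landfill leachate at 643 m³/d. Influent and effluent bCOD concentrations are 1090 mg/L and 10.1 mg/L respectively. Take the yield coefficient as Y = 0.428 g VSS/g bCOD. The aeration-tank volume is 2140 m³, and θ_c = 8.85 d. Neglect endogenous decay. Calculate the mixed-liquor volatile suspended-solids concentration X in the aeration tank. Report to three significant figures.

X = Y·Q·ΔS·θ_c / V = 0.428 × 643 × (1090 − 10.1) × 8.85 / 2140 = 1229 mg/L.

X ≈ 1230 mg/L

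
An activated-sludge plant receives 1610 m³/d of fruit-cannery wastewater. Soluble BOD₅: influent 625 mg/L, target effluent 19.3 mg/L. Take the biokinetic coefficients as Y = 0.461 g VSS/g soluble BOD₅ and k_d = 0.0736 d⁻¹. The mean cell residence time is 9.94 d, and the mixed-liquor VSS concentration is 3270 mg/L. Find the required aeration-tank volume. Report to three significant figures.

V ≈ 789 m³

Steady-state biomass mass balance: V·X·(1 + k_d·θ_c) = Y·Q·(S₀ − S)·θ_c, so V = 0.461 × 1610 × (625 − 19.3) × 9.94 / [3270 × (1 + 0.0736 × 9.94)] = 4.47×10^6 / 5662 = 789.2 m³.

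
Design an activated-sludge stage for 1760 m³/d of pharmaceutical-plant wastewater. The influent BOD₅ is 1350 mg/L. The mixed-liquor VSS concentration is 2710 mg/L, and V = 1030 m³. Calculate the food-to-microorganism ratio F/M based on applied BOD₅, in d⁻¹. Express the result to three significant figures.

F/M ≈ 0.851 d⁻¹

Food-to-microorganism ratio F/M = Q S₀ / (V X) = 1760 × 1350 / (1030 × 2710) = 0.8512 d⁻¹.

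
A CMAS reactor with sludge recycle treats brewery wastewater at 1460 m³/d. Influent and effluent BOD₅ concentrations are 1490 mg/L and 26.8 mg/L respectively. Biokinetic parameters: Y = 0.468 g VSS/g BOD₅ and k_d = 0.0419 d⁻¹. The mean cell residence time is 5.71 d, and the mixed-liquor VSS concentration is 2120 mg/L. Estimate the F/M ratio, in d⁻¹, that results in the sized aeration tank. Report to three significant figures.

F/M ≈ 0.472 d⁻¹

Rearranging the biomass balance for a CMAS with decay, V = Y·Q·ΔS·θ_c / [X·(1+k_d θ_c)] = 0.468 × 1460 × (1490 − 26.8) × 5.71 / [2120 × (1 + 0.0419 × 5.71)] = 5.71×10^6 / 2627 = 2173 m³.
F/M = applied load / biomass = Q·S₀/(V·X) = 1460 × 1490 / (2173 × 2120) = 0.4722 d⁻¹.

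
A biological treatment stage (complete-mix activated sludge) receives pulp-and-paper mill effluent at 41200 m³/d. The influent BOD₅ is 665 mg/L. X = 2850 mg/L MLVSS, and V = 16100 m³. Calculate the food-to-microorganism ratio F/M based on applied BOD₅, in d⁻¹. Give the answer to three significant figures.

F/M = applied load / biomass = Q·S₀/(V·X) = 41200 × 665 / (16100 × 2850) = 0.5971 d⁻¹.

F/M ≈ 0.597 d⁻¹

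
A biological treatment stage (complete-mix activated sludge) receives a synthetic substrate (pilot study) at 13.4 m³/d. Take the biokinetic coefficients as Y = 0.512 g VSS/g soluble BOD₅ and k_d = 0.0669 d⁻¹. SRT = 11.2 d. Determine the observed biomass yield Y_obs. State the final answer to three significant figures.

Y_obs ≈ 0.293 g VSS/g soluble BOD₅

Observed yield with endogenous decay: Y_obs = Y / (1 + k_d·θ_c) = 0.512 / (1 + 0.0669 × 11.2) = 0.512 / 1.749 = 0.2927 g VSS/g soluble BOD₅.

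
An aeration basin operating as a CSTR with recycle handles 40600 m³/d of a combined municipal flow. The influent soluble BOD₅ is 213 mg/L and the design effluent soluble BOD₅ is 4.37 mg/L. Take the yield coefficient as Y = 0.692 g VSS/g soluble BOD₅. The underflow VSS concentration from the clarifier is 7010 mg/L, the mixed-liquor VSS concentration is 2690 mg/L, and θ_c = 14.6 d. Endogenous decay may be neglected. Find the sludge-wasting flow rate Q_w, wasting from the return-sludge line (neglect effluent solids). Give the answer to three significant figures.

V·X = Y·Q·ΔS·θ_c gives V = 0.692 × 40600 × (213 − 4.37) × 14.6 / 2690 = 31813 m³.
Q_w = (V·X)/(θ_c X_r) = 31813 × 2690 / (14.6 × 7010) = 836.2 m³/d.

Q_w ≈ 836 m³/d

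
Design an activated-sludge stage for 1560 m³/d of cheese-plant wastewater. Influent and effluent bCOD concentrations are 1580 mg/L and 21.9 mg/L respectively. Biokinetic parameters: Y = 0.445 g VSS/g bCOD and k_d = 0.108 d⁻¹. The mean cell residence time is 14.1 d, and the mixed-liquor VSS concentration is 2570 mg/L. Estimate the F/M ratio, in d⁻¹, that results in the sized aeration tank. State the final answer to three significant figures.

Rearranging the biomass balance for a CMAS with decay, V = Y·Q·ΔS·θ_c / [X·(1+k_d θ_c)] = 0.445 × 1560 × (1580 − 21.9) × 14.1 / [2570 × (1 + 0.108 × 14.1)] = 1.53×10^7 / 6484 = 2352 m³.
F/M = Q·S₀ / (V·X) = 1560 × 1580 / (2352 × 2570) = 0.4077 g bCOD·(g VSS·d)⁻¹.

F/M ≈ 0.408 d⁻¹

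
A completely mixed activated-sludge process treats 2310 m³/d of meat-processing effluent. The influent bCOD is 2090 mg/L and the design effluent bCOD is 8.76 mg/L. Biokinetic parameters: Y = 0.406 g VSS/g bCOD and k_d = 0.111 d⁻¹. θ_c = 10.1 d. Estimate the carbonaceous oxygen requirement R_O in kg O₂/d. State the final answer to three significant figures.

Y_obs = Y / (1 + k_d θ_c) = 0.406 / (1 + 0.111 × 10.1) = 0.406 / 2.121 = 0.1914.
Mass of bCOD removed per day: Q(S₀ − S) = 2310 × 2081 g/m³ = 4808 kg/d.
Biomass synthesised: P_X = Y_obs × 4808 = 920.2 kg VSS/d.
Carbonaceous O₂ demand = substrate oxidised − cell-mass equivalent = 4808 − 1.42 × 920.2 = 3501 kg O₂/d.

R_O ≈ 3500 kg O₂/d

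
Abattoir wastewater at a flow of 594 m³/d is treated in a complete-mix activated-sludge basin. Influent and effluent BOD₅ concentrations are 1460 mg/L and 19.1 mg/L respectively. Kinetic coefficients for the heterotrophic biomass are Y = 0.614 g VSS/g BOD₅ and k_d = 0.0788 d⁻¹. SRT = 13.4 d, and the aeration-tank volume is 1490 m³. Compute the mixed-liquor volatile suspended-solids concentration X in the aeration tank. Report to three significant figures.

X ≈ 2300 mg/L

X = Y·Q·ΔS·θ_c / [V·(1 + k_d θ_c)] = 0.614 × 594 × (1460 − 19.1) × 13.4 / [1490 × (1 + 0.0788 × 13.4)] = 2299 mg/L.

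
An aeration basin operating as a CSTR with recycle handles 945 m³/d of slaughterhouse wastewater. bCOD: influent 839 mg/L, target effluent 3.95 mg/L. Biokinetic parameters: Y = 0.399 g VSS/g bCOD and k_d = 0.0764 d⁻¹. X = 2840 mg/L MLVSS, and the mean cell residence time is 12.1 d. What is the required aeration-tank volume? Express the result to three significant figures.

From the SRT design equation V = Y Q (S₀−S) θ_c / [X (1 + k_d θ_c)] = 0.399 × 945 × (839 − 3.95) × 12.1 / [2840 × (1 + 0.0764 × 12.1)] = 3.81×10^6 / 5465 = 697.1 m³.

V ≈ 697 m³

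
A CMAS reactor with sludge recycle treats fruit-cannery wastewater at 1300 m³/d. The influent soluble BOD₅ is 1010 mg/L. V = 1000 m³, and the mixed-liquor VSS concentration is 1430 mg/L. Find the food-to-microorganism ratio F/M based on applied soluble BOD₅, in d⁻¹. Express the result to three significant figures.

Food-to-microorganism ratio F/M = Q S₀ / (V X) = 1300 × 1010 / (1000 × 1430) = 0.9182 d⁻¹.

F/M ≈ 0.918 d⁻¹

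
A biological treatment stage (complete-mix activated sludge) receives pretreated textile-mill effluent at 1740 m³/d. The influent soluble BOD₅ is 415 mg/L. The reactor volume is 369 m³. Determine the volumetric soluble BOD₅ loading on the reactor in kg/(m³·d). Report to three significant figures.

L_v ≈ 1.96 kg soluble BOD₅/(m³·d)

L_v = Q S₀ / V = 1740 × 415 × 10⁻³ / 369.0 = 1.957 kg/(m³·d).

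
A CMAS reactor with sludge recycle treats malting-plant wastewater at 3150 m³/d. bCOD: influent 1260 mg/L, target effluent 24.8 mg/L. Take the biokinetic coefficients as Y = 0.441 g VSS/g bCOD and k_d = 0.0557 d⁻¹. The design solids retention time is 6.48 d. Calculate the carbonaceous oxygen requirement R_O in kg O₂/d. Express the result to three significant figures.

R_O ≈ 2100 kg O₂/d

Y_obs = Y / (1 + k_d θ_c) = 0.441 / (1 + 0.0557 × 6.48) = 0.441 / 1.361 = 0.3240.
Q·(S₀ − S) = 3150 × (1260 − 24.8) × 10⁻³ = 3891 kg/d removed.
P_X = Y_obs·Q·(S₀ − S) = 0.3240 × 3891 = 1261 kg VSS/d.
R_O = Q·(S₀ − S) − 1.42·P_X = 3891 − 1.42 × 1261 = 2101 kg O₂/d.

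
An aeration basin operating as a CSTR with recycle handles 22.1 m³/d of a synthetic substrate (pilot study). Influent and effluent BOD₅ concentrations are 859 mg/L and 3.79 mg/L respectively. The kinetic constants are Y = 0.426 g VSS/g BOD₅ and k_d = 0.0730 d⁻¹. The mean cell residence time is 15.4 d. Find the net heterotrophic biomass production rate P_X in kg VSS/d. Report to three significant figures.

Observed yield with endogenous decay: Y_obs = Y / (1 + k_d·θ_c) = 0.426 / (1 + 0.0730 × 15.4) = 0.426 / 2.124 = 0.2005 g VSS/g BOD₅.
Q·(S₀ − S) = 22.1 × (859 − 3.79) × 10⁻³ = 18.90 kg/d removed.
P_X = Y_obs · Q(S₀ − S) = 0.2005 × 18.90 = 3.790 kg VSS/d.

P_X ≈ 3.79 kg VSS/d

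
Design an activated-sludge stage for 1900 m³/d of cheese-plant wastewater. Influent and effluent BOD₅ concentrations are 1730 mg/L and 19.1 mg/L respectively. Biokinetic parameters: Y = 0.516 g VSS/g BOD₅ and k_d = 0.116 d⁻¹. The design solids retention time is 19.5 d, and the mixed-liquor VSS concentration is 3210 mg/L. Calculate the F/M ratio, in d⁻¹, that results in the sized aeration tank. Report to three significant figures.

F/M ≈ 0.328 d⁻¹

Steady-state biomass mass balance: V·X·(1 + k_d·θ_c) = Y·Q·(S₀ − S)·θ_c, so V = 0.516 × 1900 × (1730 − 19.1) × 19.5 / [3210 × (1 + 0.116 × 19.5)] = 3.27×10^7 / 10471 = 3124 m³.
F/M = Q·S₀ / (V·X) = 1900 × 1730 / (3124 × 3210) = 0.3278 g BOD₅·(g VSS·d)⁻¹.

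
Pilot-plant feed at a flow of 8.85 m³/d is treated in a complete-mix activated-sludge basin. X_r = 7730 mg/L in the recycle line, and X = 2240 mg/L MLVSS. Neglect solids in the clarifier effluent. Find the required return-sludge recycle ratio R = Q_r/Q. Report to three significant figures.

Solids balance on the clarifier gives (1+R)X = R·X_r, so R = X/(X_r − X) = 2240 / (7730 − 2240) = 0.4080.

R ≈ 0.408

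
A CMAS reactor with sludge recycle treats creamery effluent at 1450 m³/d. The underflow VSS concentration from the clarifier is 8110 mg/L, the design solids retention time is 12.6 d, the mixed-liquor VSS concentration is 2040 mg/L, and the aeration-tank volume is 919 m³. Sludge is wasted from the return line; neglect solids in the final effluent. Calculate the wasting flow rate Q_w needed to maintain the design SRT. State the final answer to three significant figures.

Q_w ≈ 18.3 m³/d

Q_w = (V·X)/(θ_c X_r) = 919.0 × 2040 / (12.6 × 8110) = 18.35 m³/d.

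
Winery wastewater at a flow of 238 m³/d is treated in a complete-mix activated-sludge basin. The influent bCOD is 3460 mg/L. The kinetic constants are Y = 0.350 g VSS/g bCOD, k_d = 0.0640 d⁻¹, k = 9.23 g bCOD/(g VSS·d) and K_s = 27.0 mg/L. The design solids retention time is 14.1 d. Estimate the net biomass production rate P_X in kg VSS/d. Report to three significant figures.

P_X ≈ 151 kg VSS/d

From the Monod/SRT balance for a CMAS, S = K_s·(1+k_d θ_c)/[θ_c·(Y k − k_d) − 1] = 27.0 × (1 + 0.0640 × 14.1) / [14.1 × (0.350 × 9.23 − 0.0640) − 1] = 51.36 / 43.65 = 1.177 mg/L.
Observed yield with endogenous decay: Y_obs = Y / (1 + k_d·θ_c) = 0.350 / (1 + 0.0640 × 14.1) = 0.350 / 1.902 = 0.1840 g VSS/g bCOD.
Q·(S₀ − S) = 238 × (3460 − 1.18) × 10⁻³ = 823.2 kg/d removed.
So the net sludge growth is P_X = 0.1840 × 823.2 = 151.5 kg VSS/d.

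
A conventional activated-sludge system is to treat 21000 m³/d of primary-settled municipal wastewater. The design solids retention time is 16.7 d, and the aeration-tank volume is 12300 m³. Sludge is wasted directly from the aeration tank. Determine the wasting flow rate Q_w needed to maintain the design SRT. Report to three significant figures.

Wasting from the aeration tank: Q_w = V / θ_c = 12300 / 16.7 = 736.5 m³/d.

Q_w ≈ 737 m³/d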